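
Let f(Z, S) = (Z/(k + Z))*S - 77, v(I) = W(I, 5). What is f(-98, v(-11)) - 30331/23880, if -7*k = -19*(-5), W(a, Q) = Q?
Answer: -1377851671/18650280 ≈ -73.878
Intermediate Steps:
v(I) = 5
k = -95/7 (k = -(-19)*(-5)/7 = -1/7*95 = -95/7 ≈ -13.571)
f(Z, S) = -77 + S*Z/(-95/7 + Z) (f(Z, S) = (Z/(-95/7 + Z))*S - 77 = S*Z/(-95/7 + Z) - 77 = -77 + S*Z/(-95/7 + Z))
f(-98, v(-11)) - 30331/23880 = 7*(1045 - 77*(-98) + 5*(-98))/(-95 + 7*(-98)) - 30331/23880 = 7*(1045 + 7546 - 490)/(-95 - 686) - 30331/23880 = 7*8101/(-781) - 1*30331/23880 = 7*(-1/781)*8101 - 30331/23880 = -56707/781 - 30331/23880 = -1377851671/18650280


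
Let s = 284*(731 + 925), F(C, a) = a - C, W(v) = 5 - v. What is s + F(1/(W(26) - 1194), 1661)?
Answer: 573437476/1215 ≈ 4.7197e+5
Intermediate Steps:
s = 470304 (s = 284*1656 = 470304)
s + F(1/(W(26) - 1194), 1661) = 470304 + (1661 - 1/((5 - 1*26) - 1194)) = 470304 + (1661 - 1/((5 - 26) - 1194)) = 470304 + (1661 - 1/(-21 - 1194)) = 470304 + (1661 - 1/(-1215)) = 470304 + (1661 - 1*(-1/1215)) = 470304 + (1661 + 1/1215) = 470304 + 2018116/1215 = 573437476/1215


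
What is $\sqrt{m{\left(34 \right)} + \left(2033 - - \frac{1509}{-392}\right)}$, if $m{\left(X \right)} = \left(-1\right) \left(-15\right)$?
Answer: $\frac{\sqrt{1602614}}{28} \approx 45.212$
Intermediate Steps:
$m{\left(X \right)} = 15$
$\sqrt{m{\left(34 \right)} + \left(2033 - - \frac{1509}{-392}\right)} = \sqrt{15 + \left(2033 - - \frac{1509}{-392}\right)} = \sqrt{15 + \left(2033 - \left(-1509\right) \left(- \frac{1}{392}\right)\right)} = \sqrt{15 + \left(2033 - \frac{1509}{392}\right)} = \sqrt{15 + \frac{795427}{392}} = \sqrt{\frac{801307}{392}} = \frac{\sqrt{1602614}}{28}$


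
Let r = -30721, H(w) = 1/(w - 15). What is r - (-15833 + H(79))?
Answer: -952833/64 ≈ -14888.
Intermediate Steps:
H(w) = 1/(-15 + w)
r - (-15833 + H(79)) = -30721 - (-15833 + 1/(-15 + 79)) = -30721 - (-15833 + 1/64) = -30721 - 1*(-1013311/64) = -30721 + 1013311/64 = -952833/64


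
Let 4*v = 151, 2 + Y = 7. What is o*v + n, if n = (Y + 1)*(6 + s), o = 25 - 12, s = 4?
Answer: 2203/4 ≈ 550.75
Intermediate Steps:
Y = 5 (Y = -2 + 7 = 5)
v = 151/4 (v = (1/4)*151 = 151/4 ≈ 37.750)
o = 13
n = 60 (n = (5 + 1)*(6 + 4) = 6*10 = 60)
o*v + n = 13*(151/4) + 60 = 1963/4 + 60 = 2203/4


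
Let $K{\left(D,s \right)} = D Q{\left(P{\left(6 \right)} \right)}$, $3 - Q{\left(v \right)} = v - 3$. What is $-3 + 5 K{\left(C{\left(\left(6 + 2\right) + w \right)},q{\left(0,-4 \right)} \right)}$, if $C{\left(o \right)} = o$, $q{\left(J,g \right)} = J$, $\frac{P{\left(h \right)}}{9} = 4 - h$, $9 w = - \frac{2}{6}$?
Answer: $\frac{8573}{9} \approx 952.56$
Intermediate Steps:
$w = - \frac{1}{27}$ ($w = \frac{\left(-2\right) \frac{1}{6}}{9} = \frac{1}{9} \left(- \frac{1}{3}\right) = - \frac{1}{27} \approx -0.037037$)
$P{\left(h \right)} = 36 - 9 h$ ($P{\left(h \right)} = 9 \left(4 - h\right) = 36 - 9 h$)
$Q{\left(v \right)} = 6 - v$ ($Q{\left(v \right)} = 3 - \left(v - 3\right) = 3 - \left(-3 + v\right) = 6 - v$)
$K{\left(D,s \right)} = 24 D$ ($K{\left(D,s \right)} = D \left(6 - \left(36 - 54\right)\right) = D \left(6 - -18\right) = D \left(6 + 18\right) = D 24 = 24 D$)
$-3 + 5 K{\left(C{\left(\left(6 + 2\right) + w \right)},q{\left(0,-4 \right)} \right)} = -3 + 5 \cdot 24 \left(\left(6 + 2\right) - \frac{1}{27}\right) = -3 + 5 \cdot 24 \left(8 - \frac{1}{27}\right) = -3 + 5 \cdot 24 \cdot \frac{215}{27} = -3 + 5 \cdot \frac{1720}{9} = -3 + \frac{8600}{9} = \frac{8573}{9}$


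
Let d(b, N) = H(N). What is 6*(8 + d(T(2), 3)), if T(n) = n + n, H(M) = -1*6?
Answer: 12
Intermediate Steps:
H(M) = -6
T(n) = 2*n
d(b, N) = -6
6*(8 + d(T(2), 3)) = 6*(8 - 6) = 6*2 = 12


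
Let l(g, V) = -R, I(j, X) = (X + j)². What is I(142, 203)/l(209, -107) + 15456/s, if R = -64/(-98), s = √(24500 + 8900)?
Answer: -5832225/32 + 3864*√334/835 ≈ -1.8217e+5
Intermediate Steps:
s = 10*√334 (s = √33400 = 10*√334 ≈ 182.76)
R = 32/49 (R = -64*(-1/98) = 32/49 ≈ 0.65306)
l(g, V) = -32/49 (l(g, V) = -1*32/49 = -32/49)
I(142, 203)/l(209, -107) + 15456/s = (203 + 142)²/(-32/49) + 15456/((10*√334)) = 345²*(-49/32) + 15456*(√334/3340) = 119025*(-49/32) + 3864*√334/835 = -5832225/32 + 3864*√334/835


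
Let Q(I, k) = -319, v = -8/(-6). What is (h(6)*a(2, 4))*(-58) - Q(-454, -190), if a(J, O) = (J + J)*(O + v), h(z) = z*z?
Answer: -44225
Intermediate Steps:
h(z) = z²
v = 4/3 (v = -8*(-⅙) = 4/3 ≈ 1.3333)
a(J, O) = 2*J*(4/3 + O) (a(J, O) = (J + J)*(O + 4/3) = (2*J)*(4/3 + O) = 2*J*(4/3 + O))
(h(6)*a(2, 4))*(-58) - Q(-454, -190) = (6²*((⅔)*2*(4 + 3*4)))*(-58) - 1*(-319) = (36*((⅔)*2*(4 + 12)))*(-58) + 319 = (36*((⅔)*2*16))*(-58) + 319 = (36*(64/3))*(-58) + 319 = 768*(-58) + 319 = -44544 + 319 = -44225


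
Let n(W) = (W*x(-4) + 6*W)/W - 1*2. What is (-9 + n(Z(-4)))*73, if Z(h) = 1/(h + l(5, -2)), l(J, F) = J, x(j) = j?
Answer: -657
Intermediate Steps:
Z(h) = 1/(5 + h) (Z(h) = 1/(h + 5) = 1/(5 + h))
n(W) = 0 (n(W) = (W*(-4) + 6*W)/W - 1*2 = (-4*W + 6*W)/W - 2 = (2*W)/W - 2 = 2 - 2 = 0)
(-9 + n(Z(-4)))*73 = (-9 + 0)*73 = -9*73 = -657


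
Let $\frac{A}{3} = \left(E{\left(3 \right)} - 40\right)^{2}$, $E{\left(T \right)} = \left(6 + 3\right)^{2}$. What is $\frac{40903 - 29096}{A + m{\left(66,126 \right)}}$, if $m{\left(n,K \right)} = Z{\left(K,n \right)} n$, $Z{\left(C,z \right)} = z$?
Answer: $\frac{11807}{9399} \approx 1.2562$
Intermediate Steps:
$E{\left(T \right)} = 81$ ($E{\left(T \right)} = 9^{2} = 81$)
$A = 5043$ ($A = 3 \left(81 - 40\right)^{2} = 3 \cdot 41^{2} = 3 \cdot 1681 = 5043$)
$m{\left(n,K \right)} = n^{2}$ ($m{\left(n,K \right)} = n n = n^{2}$)
$\frac{40903 - 29096}{A + m{\left(66,126 \right)}} = \frac{40903 - 29096}{5043 + 66^{2}} = \frac{11807}{5043 + 4356} = \frac{11807}{9399}$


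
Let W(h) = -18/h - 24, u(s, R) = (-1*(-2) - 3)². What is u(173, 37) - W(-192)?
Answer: 797/32 ≈ 24.906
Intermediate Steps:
u(s, R) = 1 (u(s, R) = (2 - 3)² = (-1)² = 1)
W(h) = -24 - 18/h
u(173, 37) - W(-192) = 1 - (-24 - 18/(-192)) = 1 - (-24 - 18*(-1/192)) = 1 - (-24 + 3/32) = 1 - 1*(-765/32) = 1 + 765/32 = 797/32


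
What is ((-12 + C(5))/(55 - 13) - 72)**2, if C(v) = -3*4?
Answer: 258064/49 ≈ 5266.6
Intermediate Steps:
C(v) = -12
((-12 + C(5))/(55 - 13) - 72)**2 = ((-12 - 12)/(55 - 13) - 72)**2 = (-24/42 - 72)**2 = (-24*1/42 - 72)**2 = (-4/7 - 72)**2 = (-508/7)**2 = 258064/49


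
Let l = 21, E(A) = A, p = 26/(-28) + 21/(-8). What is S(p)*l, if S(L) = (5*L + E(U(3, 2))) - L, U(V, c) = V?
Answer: -471/2 ≈ -235.50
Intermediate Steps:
p = -199/56 (p = 26*(-1/28) + 21*(-⅛) = -13/14 - 21/8 = -199/56 ≈ -3.5536)
S(L) = 3 + 4*L (S(L) = (5*L + 3) - L = (3 + 5*L) - L = 3 + 4*L)
S(p)*l = (3 + 4*(-199/56))*21 = (3 - 199/14)*21 = -157/14*21 = -471/2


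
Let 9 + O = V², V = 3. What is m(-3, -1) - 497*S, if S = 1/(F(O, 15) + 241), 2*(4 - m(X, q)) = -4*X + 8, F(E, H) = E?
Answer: -1943/241 ≈ -8.0622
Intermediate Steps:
O = 0 (O = -9 + 3² = -9 + 9 = 0)
m(X, q) = 2*X (m(X, q) = 4 - (-4*X + 8)/2 = 4 - (8 - 4*X)/2 = 4 + (-4 + 2*X) = 2*X)
S = 1/241 (S = 1/(0 + 241) = 1/241 ≈ 0.0041494)
m(-3, -1) - 497*S = 2*(-3) - 497*1/241 = -6 - 497/241 = -1943/241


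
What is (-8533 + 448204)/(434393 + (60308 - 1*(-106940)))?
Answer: 146557/200547 ≈ 0.73079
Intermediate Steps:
(-8533 + 448204)/(434393 + (60308 - 1*(-106940))) = 439671/(434393 + (60308 + 106940)) = 439671/(434393 + 167248) = 439671/601641 = 439671*(1/601641) = 146557/200547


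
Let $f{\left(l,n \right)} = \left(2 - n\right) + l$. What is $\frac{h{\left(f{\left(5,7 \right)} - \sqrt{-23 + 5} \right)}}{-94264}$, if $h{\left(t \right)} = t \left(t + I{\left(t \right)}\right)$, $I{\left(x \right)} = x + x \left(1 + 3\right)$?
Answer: $\frac{27}{23566} \approx 0.0011457$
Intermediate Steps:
$f{\left(l,n \right)} = 2 + l - n$
$I{\left(x \right)} = 5 x$ ($I{\left(x \right)} = x + x 4 = x + 4 x = 5 x$)
$h{\left(t \right)} = 6 t^{2}$ ($h{\left(t \right)} = t \left(t + 5 t\right) = t 6 t = 6 t^{2}$)
$\frac{h{\left(f{\left(5,7 \right)} - \sqrt{-23 + 5} \right)}}{-94264} = \frac{6 \left(\left(2 + 5 - 7\right) - \sqrt{-23 + 5}\right)^{2}}{-94264} = 6 \left(\left(2 + 5 - 7\right) - \sqrt{-18}\right)^{2} \left(- \frac{1}{94264}\right) = 6 \left(0 - 3 i \sqrt{2}\right)^{2} \left(- \frac{1}{94264}\right) = 6 \left(- 3 i \sqrt{2}\right)^{2} \left(- \frac{1}{94264}\right) = 6 \left(-18\right) \left(- \frac{1}{94264}\right) = \left(-108\right) \left(- \frac{1}{94264}\right) = \frac{27}{23566}$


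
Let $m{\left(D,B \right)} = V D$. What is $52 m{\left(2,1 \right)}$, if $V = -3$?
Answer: $-312$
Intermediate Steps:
$m{\left(D,B \right)} = - 3 D$
$52 m{\left(2,1 \right)} = 52 \left(\left(-3\right) 2\right) = 52 \left(-6\right) = -312$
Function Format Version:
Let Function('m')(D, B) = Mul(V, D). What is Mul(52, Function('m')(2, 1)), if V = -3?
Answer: -312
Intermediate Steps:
Function('m')(D, B) = Mul(-3, D)
Mul(52, Function('m')(2, 1)) = Mul(52, Mul(-3, 2)) = Mul(52, -6) = -312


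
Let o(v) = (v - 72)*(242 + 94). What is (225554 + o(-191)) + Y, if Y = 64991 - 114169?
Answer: 88008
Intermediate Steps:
o(v) = -24192 + 336*v (o(v) = (-72 + v)*336 = -24192 + 336*v)
Y = -49178
(225554 + o(-191)) + Y = (225554 + (-24192 + 336*(-191))) - 49178 = (225554 + (-24192 - 64176)) - 49178 = (225554 - 88368) - 49178 = 137186 - 49178 = 88008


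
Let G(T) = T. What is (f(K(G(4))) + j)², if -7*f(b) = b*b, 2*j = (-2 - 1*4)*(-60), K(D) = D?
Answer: 1547536/49 ≈ 31582.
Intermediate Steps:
j = 180 (j = ((-2 - 1*4)*(-60))/2 = ((-2 - 4)*(-60))/2 = (-6*(-60))/2 = (½)*360 = 180)
f(b) = -b²/7 (f(b) = -b*b/7 = -b²/7)
(f(K(G(4))) + j)² = (-⅐*4² + 180)² = (-⅐*16 + 180)² = (-16/7 + 180)² = (1244/7)² = 1547536/49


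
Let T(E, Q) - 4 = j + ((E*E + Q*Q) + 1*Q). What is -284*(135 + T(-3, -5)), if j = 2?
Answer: -48280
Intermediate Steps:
T(E, Q) = 6 + Q + E² + Q² (T(E, Q) = 4 + (2 + ((E*E + Q*Q) + 1*Q)) = 4 + (2 + ((E² + Q²) + Q)) = 4 + (2 + (Q + E² + Q²)) = 4 + (2 + Q + E² + Q²) = 6 + Q + E² + Q²)
-284*(135 + T(-3, -5)) = -284*(135 + (6 - 5 + (-3)² + (-5)²)) = -284*(135 + (6 - 5 + 9 + 25)) = -284*(135 + 35) = -284*170 = -48280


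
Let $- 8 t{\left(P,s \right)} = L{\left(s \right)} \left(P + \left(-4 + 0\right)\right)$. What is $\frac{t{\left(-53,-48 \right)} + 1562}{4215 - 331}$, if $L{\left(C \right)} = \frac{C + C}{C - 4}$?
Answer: $\frac{20477}{50492} \approx 0.40555$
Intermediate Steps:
$L{\left(C \right)} = \frac{2 C}{-4 + C}$
$t{\left(P,s \right)} = - \frac{s \left(-4 + P\right)}{4 \left(-4 + s\right)}$ ($t{\left(P,s \right)} = - \frac{\frac{2 s}{-4 + s} \left(P + \left(-4 + 0\right)\right)}{8} = - \frac{\frac{2 s}{-4 + s} \left(P - 4\right)}{8} = - \frac{\frac{2 s}{-4 + s} \left(-4 + P\right)}{8} = - \frac{2 s \frac{1}{-4 + s} \left(-4 + P\right)}{8} = - \frac{s \left(-4 + P\right)}{4 \left(-4 + s\right)}$)
$\frac{t{\left(-53,-48 \right)} + 1562}{4215 - 331} = \frac{\frac{1}{4} \left(-48\right) \frac{1}{-4 - 48} \left(4 - -53\right) + 1562}{4215 - 331} = \frac{\frac{1}{4} \left(-48\right) \frac{1}{-52} \left(4 + 53\right) + 1562}{3884} = \left(\frac{1}{4} \left(-48\right) \left(- \frac{1}{52}\right) 57 + 1562\right) \frac{1}{3884} = \left(\frac{171}{13} + 1562\right) \frac{1}{3884} = \frac{20477}{13} \cdot \frac{1}{3884} = \frac{20477}{50492}$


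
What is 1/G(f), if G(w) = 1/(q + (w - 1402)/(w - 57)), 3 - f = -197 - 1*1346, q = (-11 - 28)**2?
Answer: 2264913/1489 ≈ 1521.1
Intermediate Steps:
q = 1521 (q = (-39)**2 = 1521)
f = 1546 (f = 3 - (-197 - 1*1346) = 3 - (-197 - 1346) = 3 - 1*(-1543) = 3 + 1543 = 1546)
G(w) = 1/(1521 + (-1402 + w)/(-57 + w)) (G(w) = 1/(1521 + (w - 1402)/(w - 57)) = 1/(1521 + (-1402 + w)/(-57 + w)))
1/G(f) = 1/((-57 + 1546)/(-88099 + 1522*1546)) = 1/(1489/(-88099 + 2353012)) = 1/(1489/2264913) = 2264913/1489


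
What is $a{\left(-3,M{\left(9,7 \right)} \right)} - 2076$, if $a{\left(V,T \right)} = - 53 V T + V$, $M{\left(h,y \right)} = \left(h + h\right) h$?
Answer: $23679$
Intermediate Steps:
$M{\left(h,y \right)} = 2 h^{2}$ ($M{\left(h,y \right)} = 2 h h = 2 h^{2}$)
$a{\left(V,T \right)} = V - 53 T V$ ($a{\left(V,T \right)} = - 53 T V + V = V - 53 T V$)
$a{\left(-3,M{\left(9,7 \right)} \right)} - 2076 = - 3 \left(1 - 53 \cdot 2 \cdot 9^{2}\right) - 2076 = - 3 \left(1 - 53 \cdot 2 \cdot 81\right) - 2076 = - 3 \left(1 - 8586\right) - 2076 = \left(-3\right) \left(-8585\right) - 2076 = 25755 - 2076 = 23679$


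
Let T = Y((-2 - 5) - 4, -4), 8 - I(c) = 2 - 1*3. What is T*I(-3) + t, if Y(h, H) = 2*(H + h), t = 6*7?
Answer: -228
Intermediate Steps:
I(c) = 9 (I(c) = 8 - (2 - 1*3) = 8 - (2 - 3) = 8 - 1*(-1) = 8 + 1 = 9)
t = 42
Y(h, H) = 2*H + 2*h
T = -30 (T = 2*(-4) + 2*((-2 - 5) - 4) = -8 + 2*(-7 - 4) = -8 + 2*(-11) = -8 - 22 = -30)
T*I(-3) + t = -30*9 + 42 = -270 + 42 = -228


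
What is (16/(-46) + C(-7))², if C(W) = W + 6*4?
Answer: 146689/529 ≈ 277.29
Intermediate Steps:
C(W) = 24 + W (C(W) = W + 24 = 24 + W)
(16/(-46) + C(-7))² = (16/(-46) + (24 - 7))² = (16*(-1/46) + 17)² = (-8/23 + 17)² = (383/23)² = 146689/529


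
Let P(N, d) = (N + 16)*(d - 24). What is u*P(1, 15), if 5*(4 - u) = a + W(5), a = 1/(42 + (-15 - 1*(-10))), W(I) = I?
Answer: -84762/185 ≈ -458.17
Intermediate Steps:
a = 1/37 (a = 1/(42 + (-15 + 10)) = 1/(42 - 5) = 1/37 ≈ 0.027027)
P(N, d) = (-24 + d)*(16 + N) (P(N, d) = (16 + N)*(-24 + d) = (-24 + d)*(16 + N))
u = 554/185 (u = 4 - (1/37 + 5)/5 = 4 - ⅕*186/37 = 4 - 186/185 = 554/185 ≈ 2.9946)
u*P(1, 15) = 554*(-384 - 24*1 + 16*15 + 1*15)/185 = 554*(-384 - 24 + 240 + 15)/185 = (554/185)*(-153) = -84762/185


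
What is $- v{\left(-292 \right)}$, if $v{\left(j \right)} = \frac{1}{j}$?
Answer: $\frac{1}{292} \approx 0.0034247$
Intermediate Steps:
$- v{\left(-292 \right)} = - \frac{1}{-292} = \left(-1\right) \left(- \frac{1}{292}\right) = \frac{1}{292}$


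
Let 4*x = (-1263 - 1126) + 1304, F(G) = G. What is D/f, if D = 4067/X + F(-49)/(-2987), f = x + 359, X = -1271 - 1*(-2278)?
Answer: 16263296/351925353 ≈ 0.046212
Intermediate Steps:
X = 1007 (X = -1271 + 2278 = 1007)
x = -1085/4 (x = ((-1263 - 1126) + 1304)/4 = (-2389 + 1304)/4 = (¼)*(-1085) = -1085/4 ≈ -271.25)
f = 351/4 (f = -1085/4 + 359 = 351/4 ≈ 87.750)
D = 12197472/3007909 (D = 4067/1007 - 49/(-2987) = 4067*(1/1007) - 49*(-1/2987) = 4067/1007 + 49/2987 = 12197472/3007909 ≈ 4.0551)
D/f = 12197472/(3007909*(351/4)) = (12197472/3007909)*(4/351) = 16263296/351925353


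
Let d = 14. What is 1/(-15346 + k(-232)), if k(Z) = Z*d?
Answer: -1/18594 ≈ -5.3781e-5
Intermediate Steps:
k(Z) = 14*Z (k(Z) = Z*14 = 14*Z)
1/(-15346 + k(-232)) = 1/(-15346 + 14*(-232)) = 1/(-15346 - 3248) = 1/(-18594) = -1/18594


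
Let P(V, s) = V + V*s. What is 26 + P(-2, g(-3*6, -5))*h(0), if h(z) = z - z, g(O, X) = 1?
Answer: 26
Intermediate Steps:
h(z) = 0
26 + P(-2, g(-3*6, -5))*h(0) = 26 - 2*(1 + 1)*0 = 26 - 2*2*0 = 26 - 4*0 = 26 + 0 = 26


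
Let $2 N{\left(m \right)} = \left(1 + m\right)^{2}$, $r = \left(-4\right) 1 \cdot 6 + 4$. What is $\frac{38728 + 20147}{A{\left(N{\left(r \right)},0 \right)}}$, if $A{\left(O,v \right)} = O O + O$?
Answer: $\frac{78500}{43681} \approx 1.7971$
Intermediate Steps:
$r = -20$ ($r = \left(-4\right) 6 + 4 = -24 + 4 = -20$)
$N{\left(m \right)} = \frac{\left(1 + m\right)^{2}}{2}$
$A{\left(O,v \right)} = O + O^{2}$ ($A{\left(O,v \right)} = O^{2} + O = O + O^{2}$)
$\frac{38728 + 20147}{A{\left(N{\left(r \right)},0 \right)}} = \frac{38728 + 20147}{\frac{\left(1 - 20\right)^{2}}{2} \left(1 + \frac{\left(1 - 20\right)^{2}}{2}\right)} = \frac{58875}{\frac{\left(-19\right)^{2}}{2} \left(1 + \frac{\left(-19\right)^{2}}{2}\right)} = \frac{58875}{\frac{1}{2} \cdot 361 \left(1 + \frac{1}{2} \cdot 361\right)} = \frac{58875}{\frac{361}{2} \left(1 + \frac{361}{2}\right)} = \frac{58875}{\frac{361}{2} \cdot \frac{363}{2}} = \frac{58875}{\frac{131043}{4}} = 58875 \cdot \frac{4}{131043} = \frac{78500}{43681}$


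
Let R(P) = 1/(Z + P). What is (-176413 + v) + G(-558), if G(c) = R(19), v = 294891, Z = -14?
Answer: 592391/5 ≈ 1.1848e+5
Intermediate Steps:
R(P) = 1/(-14 + P)
G(c) = ⅕ (G(c) = 1/(-14 + 19) = 1/5 = ⅕)
(-176413 + v) + G(-558) = (-176413 + 294891) + ⅕ = 118478 + ⅕ = 592391/5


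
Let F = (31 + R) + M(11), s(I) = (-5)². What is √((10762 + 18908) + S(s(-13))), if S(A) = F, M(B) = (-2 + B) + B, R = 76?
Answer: √29797 ≈ 172.62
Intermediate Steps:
M(B) = -2 + 2*B
s(I) = 25
F = 127 (F = (31 + 76) + (-2 + 2*11) = 107 + (-2 + 22) = 107 + 20 = 127)
S(A) = 127
√((10762 + 18908) + S(s(-13))) = √((10762 + 18908) + 127) = √(29670 + 127) = √29797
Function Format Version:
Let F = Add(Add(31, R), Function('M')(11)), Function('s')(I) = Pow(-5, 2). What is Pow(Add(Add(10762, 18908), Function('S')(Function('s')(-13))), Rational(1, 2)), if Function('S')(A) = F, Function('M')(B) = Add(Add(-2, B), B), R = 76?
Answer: Pow(29797, Rational(1, 2)) ≈ 172.62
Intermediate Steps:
Function('M')(B) = Add(-2, Mul(2, B))
Function('s')(I) = 25
F = 127 (F = Add(Add(31, 76), Add(-2, Mul(2, 11))) = Add(107, Add(-2, 22)) = Add(107, 20) = 127)
Function('S')(A) = 127
Pow(Add(Add(10762, 18908), Function('S')(Function('s')(-13))), Rational(1, 2)) = Pow(Add(Add(10762, 18908), 127), Rational(1, 2)) = Pow(Add(29670, 127), Rational(1, 2)) = Pow(29797, Rational(1, 2))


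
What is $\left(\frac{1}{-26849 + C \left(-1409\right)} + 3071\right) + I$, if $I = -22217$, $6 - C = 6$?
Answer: $- \frac{514050955}{26849} \approx -19146.0$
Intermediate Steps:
$C = 0$ ($C = 6 - 6 = 0$)
$\left(\frac{1}{-26849 + C \left(-1409\right)} + 3071\right) + I = \left(\frac{1}{-26849 + 0 \left(-1409\right)} + 3071\right) - 22217 = \left(\frac{1}{-26849 + 0} + 3071\right) - 22217 = \left(\frac{1}{-26849} + 3071\right) - 22217 = \left(- \frac{1}{26849} + 3071\right) - 22217 = \frac{82453278}{26849} - 22217 = - \frac{514050955}{26849}$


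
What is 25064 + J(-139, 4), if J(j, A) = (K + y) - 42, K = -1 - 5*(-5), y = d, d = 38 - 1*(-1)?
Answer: 25085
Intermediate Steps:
d = 39 (d = 38 + 1 = 39)
y = 39
K = 24 (K = -1 + 25 = 24)
J(j, A) = 21 (J(j, A) = (24 + 39) - 42 = 63 - 42 = 21)
25064 + J(-139, 4) = 25064 + 21 = 25085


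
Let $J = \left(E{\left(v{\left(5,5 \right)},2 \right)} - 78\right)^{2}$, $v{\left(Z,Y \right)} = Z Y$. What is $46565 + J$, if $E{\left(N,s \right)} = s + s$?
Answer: $52041$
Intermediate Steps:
$v{\left(Z,Y \right)} = Y Z$
$E{\left(N,s \right)} = 2 s$
$J = 5476$ ($J = \left(2 \cdot 2 - 78\right)^{2} = \left(4 - 78\right)^{2} = \left(-74\right)^{2} = 5476$)
$46565 + J = 46565 + 5476 = 52041$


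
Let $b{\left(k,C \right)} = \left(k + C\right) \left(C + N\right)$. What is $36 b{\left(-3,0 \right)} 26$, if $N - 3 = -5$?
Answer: $5616$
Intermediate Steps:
$N = -2$ ($N = 3 - 5 = -2$)
$b{\left(k,C \right)} = \left(-2 + C\right) \left(C + k\right)$ ($b{\left(k,C \right)} = \left(k + C\right) \left(C - 2\right) = \left(C + k\right) \left(-2 + C\right) = \left(-2 + C\right) \left(C + k\right)$)
$36 b{\left(-3,0 \right)} 26 = 36 \left(0^{2} - 0 - -6 + 0 \left(-3\right)\right) 26 = 36 \left(0 + 0 + 6 + 0\right) 26 = 36 \cdot 6 \cdot 26 = 216 \cdot 26 = 5616$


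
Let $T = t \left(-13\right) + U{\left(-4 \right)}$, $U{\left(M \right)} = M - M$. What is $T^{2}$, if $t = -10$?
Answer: $16900$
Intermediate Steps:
$U{\left(M \right)} = 0$
$T = 130$ ($T = \left(-10\right) \left(-13\right) + 0 = 130 + 0 = 130$)
$T^{2} = 130^{2} = 16900$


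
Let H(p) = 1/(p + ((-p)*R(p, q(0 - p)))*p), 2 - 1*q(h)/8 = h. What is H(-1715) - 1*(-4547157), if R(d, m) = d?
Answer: 22936765519788121/5044199160 ≈ 4.5472e+6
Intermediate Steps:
q(h) = 16 - 8*h
H(p) = 1/(p - p³) (H(p) = 1/(p + ((-p)*p)*p) = 1/(p + (-p²)*p) = 1/(p - p³))
H(-1715) - 1*(-4547157) = -1/((-1715)³ - 1*(-1715)) - 1*(-4547157) = -1/(-5044200875 + 1715) + 4547157 = -1/(-5044199160) + 4547157 = -1*(-1/5044199160) + 4547157 = 1/5044199160 + 4547157 = 22936765519788121/5044199160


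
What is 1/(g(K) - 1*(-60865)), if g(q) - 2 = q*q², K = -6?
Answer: 1/60651 ≈ 1.6488e-5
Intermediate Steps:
g(q) = 2 + q³ (g(q) = 2 + q*q² = 2 + q³)
1/(g(K) - 1*(-60865)) = 1/((2 + (-6)³) - 1*(-60865)) = 1/((2 - 216) + 60865) = 1/(-214 + 60865) = 1/60651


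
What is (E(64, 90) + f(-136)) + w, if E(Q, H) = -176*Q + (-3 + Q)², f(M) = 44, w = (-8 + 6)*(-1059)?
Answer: -5381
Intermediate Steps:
w = 2118 (w = -2*(-1059) = 2118)
E(Q, H) = (-3 + Q)² - 176*Q
(E(64, 90) + f(-136)) + w = (((-3 + 64)² - 176*64) + 44) + 2118 = ((61² - 11264) + 44) + 2118 = ((3721 - 11264) + 44) + 2118 = (-7543 + 44) + 2118 = -7499 + 2118 = -5381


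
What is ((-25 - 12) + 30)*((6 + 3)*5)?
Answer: -315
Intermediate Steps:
((-25 - 12) + 30)*((6 + 3)*5) = (-37 + 30)*(9*5) = -7*45 = -315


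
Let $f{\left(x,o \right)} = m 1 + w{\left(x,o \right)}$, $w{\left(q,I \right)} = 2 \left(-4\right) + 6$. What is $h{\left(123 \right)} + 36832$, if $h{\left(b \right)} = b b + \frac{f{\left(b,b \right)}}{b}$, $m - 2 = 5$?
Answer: $\frac{6391208}{123} \approx 51961.0$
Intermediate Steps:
$m = 7$ ($m = 2 + 5 = 7$)
$w{\left(q,I \right)} = -2$ ($w{\left(q,I \right)} = -8 + 6 = -2$)
$f{\left(x,o \right)} = 5$ ($f{\left(x,o \right)} = 7 \cdot 1 - 2 = 7 - 2 = 5$)
$h{\left(b \right)} = b^{2} + \frac{5}{b}$ ($h{\left(b \right)} = b b + \frac{5}{b} = b^{2} + \frac{5}{b}$)
$h{\left(123 \right)} + 36832 = \frac{5 + 123^{3}}{123} + 36832 = \frac{5 + 1860867}{123} + 36832 = \frac{1}{123} \cdot 1860872 + 36832 = \frac{1860872}{123} + 36832 = \frac{6391208}{123}$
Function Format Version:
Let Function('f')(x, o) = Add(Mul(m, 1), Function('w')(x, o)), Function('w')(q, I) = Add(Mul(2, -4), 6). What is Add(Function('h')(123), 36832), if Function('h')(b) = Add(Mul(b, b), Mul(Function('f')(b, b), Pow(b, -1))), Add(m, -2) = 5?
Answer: Rational(6391208, 123) ≈ 51961.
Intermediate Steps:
m = 7 (m = Add(2, 5) = 7)
Function('w')(q, I) = -2 (Function('w')(q, I) = Add(-8, 6) = -2)
Function('f')(x, o) = 5 (Function('f')(x, o) = Add(Mul(7, 1), -2) = Add(7, -2) = 5)
Function('h')(b) = Add(Pow(b, 2), Mul(5, Pow(b, -1))) (Function('h')(b) = Add(Mul(b, b), Mul(5, Pow(b, -1))) = Add(Pow(b, 2), Mul(5, Pow(b, -1))))
Add(Function('h')(123), 36832) = Add(Mul(Pow(123, -1), Add(5, Pow(123, 3))), 36832) = Add(Mul(Rational(1, 123), Add(5, 1860867)), 36832) = Add(Mul(Rational(1, 123), 1860872), 36832) = Add(Rational(1860872, 123), 36832) = Rational(6391208, 123)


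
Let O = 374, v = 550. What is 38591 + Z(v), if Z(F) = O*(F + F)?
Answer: 449991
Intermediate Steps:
Z(F) = 748*F (Z(F) = 374*(F + F) = 374*(2*F) = 748*F)
38591 + Z(v) = 38591 + 748*550 = 38591 + 411400 = 449991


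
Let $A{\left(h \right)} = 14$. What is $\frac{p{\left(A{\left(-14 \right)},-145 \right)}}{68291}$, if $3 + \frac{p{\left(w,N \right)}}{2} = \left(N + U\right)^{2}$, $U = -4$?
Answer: $\frac{44396}{68291} \approx 0.6501$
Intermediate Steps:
$p{\left(w,N \right)} = -6 + 2 \left(-4 + N\right)^{2}$ ($p{\left(w,N \right)} = -6 + 2 \left(N - 4\right)^{2} = -6 + 2 \left(-4 + N\right)^{2}$)
$\frac{p{\left(A{\left(-14 \right)},-145 \right)}}{68291} = \frac{-6 + 2 \left(-4 - 145\right)^{2}}{68291} = \left(-6 + 2 \left(-149\right)^{2}\right) \frac{1}{68291} = \left(-6 + 2 \cdot 22201\right) \frac{1}{68291} = \left(-6 + 44402\right) \frac{1}{68291} = 44396 \cdot \frac{1}{68291} = \frac{44396}{68291}$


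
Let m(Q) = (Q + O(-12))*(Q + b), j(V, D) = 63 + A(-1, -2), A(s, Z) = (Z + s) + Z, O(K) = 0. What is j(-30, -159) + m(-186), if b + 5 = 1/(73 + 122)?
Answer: 2312898/65 ≈ 35583.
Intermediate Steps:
b = -974/195 (b = -5 + 1/(73 + 122) = -5 + 1/195 = -974/195 ≈ -4.9949)
A(s, Z) = s + 2*Z
j(V, D) = 58 (j(V, D) = 63 + (-1 + 2*(-2)) = 63 + (-1 - 4) = 63 - 5 = 58)
m(Q) = Q*(-974/195 + Q) (m(Q) = (Q + 0)*(Q - 974/195) = Q*(-974/195 + Q))
j(-30, -159) + m(-186) = 58 + (1/195)*(-186)*(-974 + 195*(-186)) = 58 + (1/195)*(-186)*(-974 - 36270) = 58 + (1/195)*(-186)*(-37244) = 58 + 2309128/65 = 2312898/65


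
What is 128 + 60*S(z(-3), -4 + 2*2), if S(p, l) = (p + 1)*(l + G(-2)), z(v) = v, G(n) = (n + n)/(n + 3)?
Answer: 608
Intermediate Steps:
G(n) = 2*n/(3 + n) (G(n) = (2*n)/(3 + n) = 2*n/(3 + n))
S(p, l) = (1 + p)*(-4 + l) (S(p, l) = (p + 1)*(l + 2*(-2)/(3 - 2)) = (1 + p)*(l + 2*(-2)/1) = (1 + p)*(l + 2*(-2)*1) = (1 + p)*(l - 4) = (1 + p)*(-4 + l))
128 + 60*S(z(-3), -4 + 2*2) = 128 + 60*(-4 + (-4 + 2*2) - 4*(-3) + (-4 + 2*2)*(-3)) = 128 + 60*(-4 + (-4 + 4) + 12 + (-4 + 4)*(-3)) = 128 + 60*(-4 + 0 + 12 + 0*(-3)) = 128 + 60*(-4 + 0 + 12 + 0) = 128 + 60*8 = 128 + 480 = 608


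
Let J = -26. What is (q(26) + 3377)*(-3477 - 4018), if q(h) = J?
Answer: -25115745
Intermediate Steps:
q(h) = -26
(q(26) + 3377)*(-3477 - 4018) = (-26 + 3377)*(-3477 - 4018) = 3351*(-7495) = -25115745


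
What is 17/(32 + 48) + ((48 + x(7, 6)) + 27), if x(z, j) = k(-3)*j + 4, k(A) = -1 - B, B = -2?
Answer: 6817/80 ≈ 85.213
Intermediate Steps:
k(A) = 1 (k(A) = -1 - 1*(-2) = -1 + 2 = 1)
x(z, j) = 4 + j (x(z, j) = 1*j + 4 = j + 4 = 4 + j)
17/(32 + 48) + ((48 + x(7, 6)) + 27) = 17/(32 + 48) + ((48 + (4 + 6)) + 27) = 17/80 + ((48 + 10) + 27) = (1/80)*17 + (58 + 27) = 17/80 + 85 = 6817/80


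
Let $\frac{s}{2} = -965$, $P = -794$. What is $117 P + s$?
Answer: $-94828$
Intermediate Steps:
$s = -1930$ ($s = 2 \left(-965\right) = -1930$)
$117 P + s = 117 \left(-794\right) - 1930 = -92898 - 1930 = -94828$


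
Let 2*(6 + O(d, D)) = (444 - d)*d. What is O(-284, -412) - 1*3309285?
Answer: -3412667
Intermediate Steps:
O(d, D) = -6 + d*(444 - d)/2 (O(d, D) = -6 + ((444 - d)*d)/2 = -6 + (d*(444 - d))/2 = -6 + d*(444 - d)/2)
O(-284, -412) - 1*3309285 = (-6 + 222*(-284) - 1/2*(-284)**2) - 1*3309285 = (-6 - 63048 - 1/2*80656) - 3309285 = (-6 - 63048 - 40328) - 3309285 = -103382 - 3309285 = -3412667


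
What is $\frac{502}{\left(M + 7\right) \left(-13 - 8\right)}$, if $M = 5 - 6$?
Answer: $- \frac{251}{63} \approx -3.9841$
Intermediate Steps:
$M = -1$ ($M = 5 - 6 = -1$)
$\frac{502}{\left(M + 7\right) \left(-13 - 8\right)} = \frac{502}{\left(-1 + 7\right) \left(-13 - 8\right)} = \frac{502}{6 \left(-21\right)} = \frac{502}{-126} = 502 \left(- \frac{1}{126}\right) = - \frac{251}{63}$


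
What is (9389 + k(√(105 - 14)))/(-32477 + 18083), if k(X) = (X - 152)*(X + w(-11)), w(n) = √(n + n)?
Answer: -1580/2399 + 76*√91/7197 - I*√2002/14394 + 76*I*√22/7197 ≈ -0.55787 + 0.046422*I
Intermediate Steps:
w(n) = √2*√n (w(n) = √(2*n) = √2*√n)
k(X) = (-152 + X)*(X + I*√22) (k(X) = (X - 152)*(X + √2*√(-11)) = (-152 + X)*(X + √2*(I*√11)) = (-152 + X)*(X + I*√22))
(9389 + k(√(105 - 14)))/(-32477 + 18083) = (9389 + ((√(105 - 14))² - 152*√(105 - 14) - 152*I*√22 + I*√(105 - 14)*√22))/(-32477 + 18083) = (9389 + ((√91)² - 152*√91 - 152*I*√22 + I*√91*√22))/(-14394) = (9389 + (91 - 152*√91 - 152*I*√22 + I*√2002))*(-1/14394) = (9389 + (91 - 152*√91 + I*√2002 - 152*I*√22))*(-1/14394) = (9480 - 152*√91 + I*√2002 - 152*I*√22)*(-1/14394) = -1580/2399 + 76*√91/7197 - I*√2002/14394 + 76*I*√22/7197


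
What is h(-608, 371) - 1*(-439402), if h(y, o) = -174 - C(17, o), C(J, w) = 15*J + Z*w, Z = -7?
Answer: 441570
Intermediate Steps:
C(J, w) = -7*w + 15*J (C(J, w) = 15*J - 7*w = -7*w + 15*J)
h(y, o) = -429 + 7*o (h(y, o) = -174 - (-7*o + 15*17) = -174 - (-7*o + 255) = -174 - (255 - 7*o) = -174 + (-255 + 7*o) = -429 + 7*o)
h(-608, 371) - 1*(-439402) = (-429 + 7*371) - 1*(-439402) = (-429 + 2597) + 439402 = 2168 + 439402 = 441570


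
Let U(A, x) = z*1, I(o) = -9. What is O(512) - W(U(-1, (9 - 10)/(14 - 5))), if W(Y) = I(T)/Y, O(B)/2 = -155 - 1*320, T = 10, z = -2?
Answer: -1909/2 ≈ -954.50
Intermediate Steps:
U(A, x) = -2 (U(A, x) = -2*1 = -2)
O(B) = -950 (O(B) = 2*(-155 - 1*320) = 2*(-155 - 320) = 2*(-475) = -950)
W(Y) = -9/Y
O(512) - W(U(-1, (9 - 10)/(14 - 5))) = -950 - (-9)/(-2) = -950 - (-9)*(-1)/2 = -950 - 1*9/2 = -950 - 9/2 = -1909/2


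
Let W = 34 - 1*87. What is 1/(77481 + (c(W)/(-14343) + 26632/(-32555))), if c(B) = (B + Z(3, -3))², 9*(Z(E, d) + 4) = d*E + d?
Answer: 600346755/46514833375318 ≈ 1.2907e-5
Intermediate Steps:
W = -53 (W = 34 - 87 = -53)
Z(E, d) = -4 + d/9 + E*d/9 (Z(E, d) = -4 + (d*E + d)/9 = -4 + (E*d + d)/9 = -4 + (d + E*d)/9 = -4 + (d/9 + E*d/9) = -4 + d/9 + E*d/9)
c(B) = (-16/3 + B)² (c(B) = (B + (-4 + (⅑)*(-3) + (⅑)*3*(-3)))² = (B + (-4 - ⅓ - 1))² = (B - 16/3)² = (-16/3 + B)²)
1/(77481 + (c(W)/(-14343) + 26632/(-32555))) = 1/(77481 + (((-16 + 3*(-53))²/9)/(-14343) + 26632/(-32555))) = 1/(77481 + (((-16 - 159)²/9)*(-1/14343) + 26632*(-1/32555))) = 1/(77481 + (((⅑)*(-175)²)*(-1/14343) - 26632/32555)) = 1/(77481 + (((⅑)*30625)*(-1/14343) - 26632/32555)) = 1/(77481 + ((30625/9)*(-1/14343) - 26632/32555)) = 1/(77481 + (-4375/18441 - 26632/32555)) = 1/(77481 - 633548837/600346755) = 1/(46514833375318/600346755) = 600346755/46514833375318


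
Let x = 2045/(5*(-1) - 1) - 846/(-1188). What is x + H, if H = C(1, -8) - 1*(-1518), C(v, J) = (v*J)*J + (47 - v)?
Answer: 42500/33 ≈ 1287.9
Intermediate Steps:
C(v, J) = 47 - v + v*J² (C(v, J) = (J*v)*J + (47 - v) = v*J² + (47 - v) = 47 - v + v*J²)
x = -11224/33 (x = 2045/(-5 - 1) - 846*(-1/1188) = 2045/(-6) + 47/66 = 2045*(-⅙) + 47/66 = -2045/6 + 47/66 = -11224/33 ≈ -340.12)
H = 1628 (H = (47 - 1*1 + 1*(-8)²) - 1*(-1518) = (47 - 1 + 1*64) + 1518 = (47 - 1 + 64) + 1518 = 110 + 1518 = 1628)
x + H = -11224/33 + 1628 = 42500/33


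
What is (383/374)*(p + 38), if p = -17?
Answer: 8043/374 ≈ 21.505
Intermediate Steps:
(383/374)*(p + 38) = (383/374)*(-17 + 38) = (383*(1/374))*21 = (383/374)*21 = 8043/374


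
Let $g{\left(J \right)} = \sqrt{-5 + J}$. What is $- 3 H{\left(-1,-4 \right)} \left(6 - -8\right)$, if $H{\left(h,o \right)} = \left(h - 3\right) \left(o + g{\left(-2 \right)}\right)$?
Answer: $-672 + 168 i \sqrt{7} \approx -672.0 + 444.49 i$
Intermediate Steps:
$H{\left(h,o \right)} = \left(-3 + h\right) \left(o + i \sqrt{7}\right)$ ($H{\left(h,o \right)} = \left(h - 3\right) \left(o + \sqrt{-5 - 2}\right) = \left(-3 + h\right) \left(o + \sqrt{-7}\right) = \left(-3 + h\right) \left(o + i \sqrt{7}\right)$)
$- 3 H{\left(-1,-4 \right)} \left(6 - -8\right) = - 3 \left(\left(-3\right) \left(-4\right) - -4 - 3 i \sqrt{7} + i \left(-1\right) \sqrt{7}\right) \left(6 - -8\right) = - 3 \left(12 + 4 - 3 i \sqrt{7} - i \sqrt{7}\right) \left(6 + 8\right) = - 3 \left(16 - 4 i \sqrt{7}\right) 14 = \left(-48 + 12 i \sqrt{7}\right) 14 = -672 + 168 i \sqrt{7}$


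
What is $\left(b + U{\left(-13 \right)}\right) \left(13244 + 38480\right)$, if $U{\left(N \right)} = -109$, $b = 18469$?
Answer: $949652640$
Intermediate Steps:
$\left(b + U{\left(-13 \right)}\right) \left(13244 + 38480\right) = \left(18469 - 109\right) \left(13244 + 38480\right) = 18360 \cdot 51724 = 949652640$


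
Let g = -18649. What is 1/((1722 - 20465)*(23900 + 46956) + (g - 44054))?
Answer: -1/1328116711 ≈ -7.5295e-10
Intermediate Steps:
1/((1722 - 20465)*(23900 + 46956) + (g - 44054)) = 1/((1722 - 20465)*(23900 + 46956) + (-18649 - 44054)) = 1/(-18743*70856 - 62703) = 1/(-1328054008 - 62703) = 1/(-1328116711) = -1/1328116711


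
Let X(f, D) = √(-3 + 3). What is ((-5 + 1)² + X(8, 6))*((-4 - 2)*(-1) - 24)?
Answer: -288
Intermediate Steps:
X(f, D) = 0 (X(f, D) = √0 = 0)
((-5 + 1)² + X(8, 6))*((-4 - 2)*(-1) - 24) = ((-5 + 1)² + 0)*((-4 - 2)*(-1) - 24) = ((-4)² + 0)*(-6*(-1) - 24) = (16 + 0)*(6 - 24) = 16*(-18) = -288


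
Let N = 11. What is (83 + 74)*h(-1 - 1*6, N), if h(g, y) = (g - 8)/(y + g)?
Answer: -2355/4 ≈ -588.75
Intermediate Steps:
h(g, y) = (-8 + g)/(g + y)
(83 + 74)*h(-1 - 1*6, N) = (83 + 74)*((-8 + (-1 - 1*6))/((-1 - 1*6) + 11)) = 157*((-8 + (-1 - 6))/((-1 - 6) + 11)) = 157*((-8 - 7)/(-7 + 11)) = 157*(-15/4) = -2355/4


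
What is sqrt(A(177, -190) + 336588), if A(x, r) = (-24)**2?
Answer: 2*sqrt(84291) ≈ 580.66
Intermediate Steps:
A(x, r) = 576
sqrt(A(177, -190) + 336588) = sqrt(576 + 336588) = sqrt(337164) = 2*sqrt(84291)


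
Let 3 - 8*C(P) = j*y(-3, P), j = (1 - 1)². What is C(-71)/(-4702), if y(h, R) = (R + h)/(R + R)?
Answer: -3/37616 ≈ -7.9753e-5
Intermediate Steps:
j = 0 (j = 0² = 0)
y(h, R) = (R + h)/(2*R) (y(h, R) = (R + h)/((2*R)) = (R + h)*(1/(2*R)) = (R + h)/(2*R))
C(P) = 3/8 (C(P) = 3/8 - 0*(P - 3)/(2*P) = 3/8 - 0*(-3 + P)/(2*P) = 3/8 - ⅛*0 = 3/8 + 0 = 3/8)
C(-71)/(-4702) = (3/8)/(-4702) = (3/8)*(-1/4702) = -3/37616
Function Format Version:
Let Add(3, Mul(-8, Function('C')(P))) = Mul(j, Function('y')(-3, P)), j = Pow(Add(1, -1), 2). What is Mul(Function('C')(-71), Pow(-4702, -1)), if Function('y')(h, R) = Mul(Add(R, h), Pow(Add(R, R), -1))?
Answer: Rational(-3, 37616) ≈ -7.9753e-5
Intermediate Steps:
j = 0 (j = Pow(0, 2) = 0)
Function('y')(h, R) = Mul(Rational(1, 2), Pow(R, -1), Add(R, h)) (Function('y')(h, R) = Mul(Add(R, h), Pow(Mul(2, R), -1)) = Mul(Add(R, h), Mul(Rational(1, 2), Pow(R, -1))) = Mul(Rational(1, 2), Pow(R, -1), Add(R, h)))
Function('C')(P) = Rational(3, 8) (Function('C')(P) = Add(Rational(3, 8), Mul(Rational(-1, 8), Mul(0, Mul(Rational(1, 2), Pow(P, -1), Add(P, -3))))) = Add(Rational(3, 8), Mul(Rational(-1, 8), Mul(0, Mul(Rational(1, 2), Pow(P, -1), Add(-3, P))))) = Add(Rational(3, 8), Mul(Rational(-1, 8), 0)) = Add(Rational(3, 8), 0) = Rational(3, 8))
Mul(Function('C')(-71), Pow(-4702, -1)) = Mul(Rational(3, 8), Pow(-4702, -1)) = Mul(Rational(3, 8), Rational(-1, 4702)) = Rational(-3, 37616)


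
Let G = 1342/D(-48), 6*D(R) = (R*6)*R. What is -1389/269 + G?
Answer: -1419629/309888 ≈ -4.5811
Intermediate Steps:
D(R) = R² (D(R) = ((R*6)*R)/6 = ((6*R)*R)/6 = (6*R²)/6 = R²)
G = 671/1152 (G = 1342/((-48)²) = 1342/2304 = 1342*(1/2304) = 671/1152 ≈ 0.58247)
-1389/269 + G = -1389/269 + 671/1152 = -1419629/309888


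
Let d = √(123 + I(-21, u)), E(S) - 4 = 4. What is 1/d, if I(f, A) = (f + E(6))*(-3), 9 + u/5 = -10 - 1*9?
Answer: √2/18 ≈ 0.078567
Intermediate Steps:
E(S) = 8 (E(S) = 4 + 4 = 8)
u = -140 (u = -45 + 5*(-10 - 1*9) = -45 + 5*(-10 - 9) = -45 + 5*(-19) = -45 - 95 = -140)
I(f, A) = -24 - 3*f (I(f, A) = (f + 8)*(-3) = (8 + f)*(-3) = -24 - 3*f)
d = 9*√2 (d = √(123 + (-24 - 3*(-21))) = √(123 + (-24 + 63)) = √(123 + 39) = √162 = 9*√2 ≈ 12.728)
1/d = 1/(9*√2) = √2/18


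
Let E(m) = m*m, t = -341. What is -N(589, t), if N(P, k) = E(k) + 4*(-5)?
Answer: -116261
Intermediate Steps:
E(m) = m²
N(P, k) = -20 + k² (N(P, k) = k² + 4*(-5) = k² - 20 = -20 + k²)
-N(589, t) = -(-20 + (-341)²) = -(-20 + 116281) = -1*116261 = -116261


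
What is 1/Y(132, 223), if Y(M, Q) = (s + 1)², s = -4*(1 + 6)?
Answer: 1/729 ≈ 0.0013717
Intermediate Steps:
s = -28 (s = -4*7 = -28)
Y(M, Q) = 729 (Y(M, Q) = (-28 + 1)² = (-27)² = 729)
1/Y(132, 223) = 1/729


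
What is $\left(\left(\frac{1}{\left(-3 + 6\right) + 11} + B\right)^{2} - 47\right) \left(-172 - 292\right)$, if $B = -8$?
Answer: $- \frac{360644}{49} \approx -7360.1$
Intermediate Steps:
$\left(\left(\frac{1}{\left(-3 + 6\right) + 11} + B\right)^{2} - 47\right) \left(-172 - 292\right) = \left(\left(\frac{1}{\left(-3 + 6\right) + 11} - 8\right)^{2} - 47\right) \left(-172 - 292\right) = \left(\left(\frac{1}{3 + 11} - 8\right)^{2} - 47\right) \left(-464\right) = \left(\left(\frac{1}{14} - 8\right)^{2} - 47\right) \left(-464\right) = \left(\left(- \frac{111}{14}\right)^{2} - 47\right) \left(-464\right) = \left(\frac{12321}{196} - 47\right) \left(-464\right) = \frac{3109}{196} \left(-464\right) = - \frac{360644}{49}$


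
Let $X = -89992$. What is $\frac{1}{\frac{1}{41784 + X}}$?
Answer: $-48208$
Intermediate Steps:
$\frac{1}{\frac{1}{41784 + X}} = \frac{1}{\frac{1}{41784 - 89992}} = \frac{1}{\frac{1}{-48208}} = \frac{1}{- \frac{1}{48208}} = -48208$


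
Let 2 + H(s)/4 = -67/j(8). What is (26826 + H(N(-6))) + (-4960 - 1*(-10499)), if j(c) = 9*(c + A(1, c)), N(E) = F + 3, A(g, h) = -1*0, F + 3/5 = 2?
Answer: 582359/18 ≈ 32353.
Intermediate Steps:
F = 7/5 (F = -3/5 + 2 = 7/5 ≈ 1.4000)
A(g, h) = 0
N(E) = 22/5 (N(E) = 7/5 + 3 = 22/5)
j(c) = 9*c (j(c) = 9*(c + 0) = 9*c)
H(s) = -211/18 (H(s) = -8 + 4*(-67/(9*8)) = -8 + 4*(-67/72) = -8 - 67/18 = -211/18)
(26826 + H(N(-6))) + (-4960 - 1*(-10499)) = (26826 - 211/18) + (-4960 - 1*(-10499)) = 482657/18 + (-4960 + 10499) = 482657/18 + 5539 = 582359/18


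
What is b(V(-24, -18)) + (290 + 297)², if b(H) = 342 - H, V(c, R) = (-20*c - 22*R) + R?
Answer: 344053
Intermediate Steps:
V(c, R) = -21*R - 20*c (V(c, R) = (-22*R - 20*c) + R = -21*R - 20*c)
b(V(-24, -18)) + (290 + 297)² = (342 - (-21*(-18) - 20*(-24))) + (290 + 297)² = (342 - (378 + 480)) + 587² = (342 - 1*858) + 344569 = (342 - 858) + 344569 = -516 + 344569 = 344053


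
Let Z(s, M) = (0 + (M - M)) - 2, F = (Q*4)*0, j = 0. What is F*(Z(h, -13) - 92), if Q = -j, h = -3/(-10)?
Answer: 0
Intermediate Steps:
h = 3/10 (h = -3*(-⅒) = 3/10 ≈ 0.30000)
Q = 0 (Q = -1*0 = 0)
F = 0 (F = (0*4)*0 = 0*0 = 0)
Z(s, M) = -2 (Z(s, M) = (0 + 0) - 2 = 0 - 2 = -2)
F*(Z(h, -13) - 92) = 0*(-2 - 92) = 0*(-94) = 0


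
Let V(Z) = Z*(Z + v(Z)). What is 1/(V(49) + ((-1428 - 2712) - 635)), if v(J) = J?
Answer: 1/27 ≈ 0.037037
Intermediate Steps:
V(Z) = 2*Z² (V(Z) = Z*(Z + Z) = Z*(2*Z) = 2*Z²)
1/(V(49) + ((-1428 - 2712) - 635)) = 1/(2*49² + ((-1428 - 2712) - 635)) = 1/(2*2401 + (-4140 - 635)) = 1/(4802 - 4775) = 1/27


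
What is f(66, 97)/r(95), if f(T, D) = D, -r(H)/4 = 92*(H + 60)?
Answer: -97/57040 ≈ -0.0017006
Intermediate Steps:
r(H) = -22080 - 368*H (r(H) = -368*(H + 60) = -368*(60 + H) = -4*(5520 + 92*H) = -22080 - 368*H)
f(66, 97)/r(95) = 97/(-22080 - 368*95) = 97/(-22080 - 34960) = 97/(-57040) = 97*(-1/57040) = -97/57040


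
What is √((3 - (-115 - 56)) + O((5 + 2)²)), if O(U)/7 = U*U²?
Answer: √823717 ≈ 907.59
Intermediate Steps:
O(U) = 7*U³ (O(U) = 7*(U*U²) = 7*U³)
√((3 - (-115 - 56)) + O((5 + 2)²)) = √((3 - (-115 - 56)) + 7*((5 + 2)²)³) = √((3 - 1*(-171)) + 7*(7²)³) = √((3 + 171) + 7*49³) = √(174 + 7*117649) = √(174 + 823543) = √823717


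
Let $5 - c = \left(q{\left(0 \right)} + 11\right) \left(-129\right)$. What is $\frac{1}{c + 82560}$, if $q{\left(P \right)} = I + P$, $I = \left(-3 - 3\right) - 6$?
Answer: $\frac{1}{82436} \approx 1.2131 \cdot 10^{-5}$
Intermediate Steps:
$I = -12$ ($I = \left(-3 - 3\right) - 6 = -6 - 6 = -12$)
$q{\left(P \right)} = -12 + P$
$c = -124$ ($c = 5 - \left(\left(-12 + 0\right) + 11\right) \left(-129\right) = 5 - \left(-12 + 11\right) \left(-129\right) = 5 - \left(-1\right) \left(-129\right) = 5 - 129 = -124$)
$\frac{1}{c + 82560} = \frac{1}{-124 + 82560} = \frac{1}{82436}$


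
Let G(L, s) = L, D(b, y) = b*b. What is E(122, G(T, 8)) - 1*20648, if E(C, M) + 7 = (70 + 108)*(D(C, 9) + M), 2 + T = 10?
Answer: 2630121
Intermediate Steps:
T = 8 (T = -2 + 10 = 8)
D(b, y) = b**2
E(C, M) = -7 + 178*M + 178*C**2 (E(C, M) = -7 + (70 + 108)*(C**2 + M) = -7 + 178*(M + C**2) = -7 + (178*M + 178*C**2) = -7 + 178*M + 178*C**2)
E(122, G(T, 8)) - 1*20648 = (-7 + 178*8 + 178*122**2) - 1*20648 = (-7 + 1424 + 178*14884) - 20648 = (-7 + 1424 + 2649352) - 20648 = 2650769 - 20648 = 2630121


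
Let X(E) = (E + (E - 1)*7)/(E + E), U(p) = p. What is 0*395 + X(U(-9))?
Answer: 79/18 ≈ 4.3889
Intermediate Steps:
X(E) = (-7 + 8*E)/(2*E) (X(E) = (E + (-1 + E)*7)/((2*E)) = (E + (-7 + 7*E))*(1/(2*E)) = (-7 + 8*E)*(1/(2*E)) = (-7 + 8*E)/(2*E))
0*395 + X(U(-9)) = 0*395 + (4 - 7/2/(-9)) = 0 + (4 - 7/2*(-⅑)) = 0 + (4 + 7/18) = 0 + 79/18 = 79/18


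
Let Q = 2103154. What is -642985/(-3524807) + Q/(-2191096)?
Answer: -3002185039859/3861595259236 ≈ -0.77745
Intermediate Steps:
-642985/(-3524807) + Q/(-2191096) = -642985/(-3524807) + 2103154/(-2191096) = -642985*(-1/3524807) + 2103154*(-1/2191096) = 642985/3524807 - 1051577/1095548 = -3002185039859/3861595259236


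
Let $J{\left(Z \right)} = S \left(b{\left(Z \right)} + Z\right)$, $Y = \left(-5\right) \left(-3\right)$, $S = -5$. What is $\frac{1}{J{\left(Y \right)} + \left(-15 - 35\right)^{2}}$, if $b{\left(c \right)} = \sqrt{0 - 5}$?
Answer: $\frac{97}{235230} + \frac{i \sqrt{5}}{1176150} \approx 0.00041236 + 1.9012 \cdot 10^{-6} i$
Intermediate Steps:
$Y = 15$
$b{\left(c \right)} = i \sqrt{5}$ ($b{\left(c \right)} = \sqrt{-5} = i \sqrt{5}$)
$J{\left(Z \right)} = - 5 Z - 5 i \sqrt{5}$ ($J{\left(Z \right)} = - 5 \left(i \sqrt{5} + Z\right) = - 5 \left(Z + i \sqrt{5}\right) = - 5 Z - 5 i \sqrt{5}$)
$\frac{1}{J{\left(Y \right)} + \left(-15 - 35\right)^{2}} = \frac{1}{\left(\left(-5\right) 15 - 5 i \sqrt{5}\right) + \left(-15 - 35\right)^{2}} = \frac{1}{\left(-75 - 5 i \sqrt{5}\right) + \left(-50\right)^{2}} = \frac{1}{\left(-75 - 5 i \sqrt{5}\right) + 2500} = \frac{1}{2425 - 5 i \sqrt{5}}$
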